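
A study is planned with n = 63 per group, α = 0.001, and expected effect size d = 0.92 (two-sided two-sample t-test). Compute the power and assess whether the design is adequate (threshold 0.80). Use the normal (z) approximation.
Power ≈ 0.97; the study is adequately powered (power ≥ 0.80)

Power calculation (two-sample t-test, normal approximation):
z_β = d · √(n/2) - z_{α/2}
z_β = 0.92 · √(63/2) - 3.291
z_β = 0.92 · 5.612 - 3.291
z_β = 1.873

Power = Φ(z_β) = Φ(1.873) ≈ 0.969

Effect size d = 0.92 is large by Cohen's convention (0.2/0.5/0.8).

Threshold: power ≥ 0.80 is conventionally adequate.
Power ≈ 0.97 → the study is adequately powered (power ≥ 0.80).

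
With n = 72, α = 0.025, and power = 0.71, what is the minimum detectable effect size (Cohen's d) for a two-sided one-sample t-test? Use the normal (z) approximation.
d ≈ 0.33

Minimum detectable effect (one-sample t-test, normal approximation):
d = (z_{α/2} + z_β) / √n
d = (2.241 + 0.553) / √72
d = 2.795 / 8.485
d ≈ 0.33

By Cohen's convention (0.2 small / 0.5 medium / 0.8 large): small effect.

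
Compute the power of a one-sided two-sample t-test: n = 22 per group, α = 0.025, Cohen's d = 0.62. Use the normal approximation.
Power ≈ 0.54

Power calculation (two-sample t-test, normal approximation):
z_β = d · √(n/2) - z_α
z_β = 0.62 · √(22/2) - 1.960
z_β = 0.62 · 3.317 - 1.960
z_β = 0.096

Power = Φ(z_β) = Φ(0.096) ≈ 0.538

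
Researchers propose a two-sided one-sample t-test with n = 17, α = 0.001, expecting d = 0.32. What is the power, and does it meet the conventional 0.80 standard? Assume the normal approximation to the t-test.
Power ≈ 0.02; the study is underpowered (power < 0.80)

Power calculation (one-sample t-test, normal approximation):
z_β = d · √n - z_{α/2}
z_β = 0.32 · √17 - 3.291
z_β = 0.32 · 4.123 - 3.291
z_β = -1.971

Power = Φ(z_β) = Φ(-1.971) ≈ 0.024

Effect size d = 0.32 is small by Cohen's convention (0.2/0.5/0.8).

Threshold: power ≥ 0.80 is conventionally adequate.
Power ≈ 0.02 → the study is underpowered (power < 0.80).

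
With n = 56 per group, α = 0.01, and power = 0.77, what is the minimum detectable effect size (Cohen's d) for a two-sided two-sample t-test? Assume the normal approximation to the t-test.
d ≈ 0.63

Minimum detectable effect (two-sample t-test, normal approximation):
d = (z_{α/2} + z_β) / √(n/2)
d = (2.576 + 0.739) / √(56/2)
d = 3.315 / 5.292
d ≈ 0.63

By Cohen's convention (0.2 small / 0.5 medium / 0.8 large): medium effect.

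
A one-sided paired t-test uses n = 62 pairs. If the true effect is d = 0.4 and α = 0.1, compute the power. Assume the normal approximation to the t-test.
Power ≈ 0.97

Power calculation (paired t-test, normal approximation):
z_β = d · √n - z_α
z_β = 0.4 · √62 - 1.282
z_β = 0.4 · 7.874 - 1.282
z_β = 1.868

Power = Φ(z_β) = Φ(1.868) ≈ 0.969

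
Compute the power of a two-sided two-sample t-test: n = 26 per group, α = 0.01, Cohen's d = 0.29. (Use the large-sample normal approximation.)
Power ≈ 0.06

Power calculation (two-sample t-test, normal approximation):
z_β = d · √(n/2) - z_{α/2}
z_β = 0.29 · √(26/2) - 2.576
z_β = 0.29 · 3.606 - 2.576
z_β = -1.530

Power = Φ(z_β) = Φ(-1.530) ≈ 0.063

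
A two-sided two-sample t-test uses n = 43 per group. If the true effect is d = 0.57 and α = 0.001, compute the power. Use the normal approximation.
Power ≈ 0.26

Power calculation (two-sample t-test, normal approximation):
z_β = d · √(n/2) - z_{α/2}
z_β = 0.57 · √(43/2) - 3.291
z_β = 0.57 · 4.637 - 3.291
z_β = -0.648

Power = Φ(z_β) = Φ(-0.648) ≈ 0.259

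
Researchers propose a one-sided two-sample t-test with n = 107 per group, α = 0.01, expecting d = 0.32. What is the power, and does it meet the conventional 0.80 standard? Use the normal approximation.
Power ≈ 0.51; the study is underpowered (power < 0.80)

Power calculation (two-sample t-test, normal approximation):
z_β = d · √(n/2) - z_α
z_β = 0.32 · √(107/2) - 2.326
z_β = 0.32 · 7.314 - 2.326
z_β = 0.014

Power = Φ(z_β) = Φ(0.014) ≈ 0.506

Effect size d = 0.32 is small by Cohen's convention (0.2/0.5/0.8).

Threshold: power ≥ 0.80 is conventionally adequate.
Power ≈ 0.51 → the study is underpowered (power < 0.80).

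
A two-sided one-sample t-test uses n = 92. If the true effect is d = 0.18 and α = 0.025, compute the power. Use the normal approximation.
Power ≈ 0.30

Power calculation (one-sample t-test, normal approximation):
z_β = d · √n - z_{α/2}
z_β = 0.18 · √92 - 2.241
z_β = 0.18 · 9.592 - 2.241
z_β = -0.515

Power = Φ(z_β) = Φ(-0.515) ≈ 0.303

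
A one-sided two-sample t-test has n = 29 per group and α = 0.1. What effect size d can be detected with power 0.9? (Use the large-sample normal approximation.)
d ≈ 0.67

Minimum detectable effect (two-sample t-test, normal approximation):
d = (z_α + z_β) / √(n/2)
d = (1.282 + 1.282) / √(29/2)
d = 2.563 / 3.808
d ≈ 0.67

By Cohen's convention (0.2 small / 0.5 medium / 0.8 large): medium effect.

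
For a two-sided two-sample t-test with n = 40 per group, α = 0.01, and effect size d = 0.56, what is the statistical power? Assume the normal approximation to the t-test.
Power ≈ 0.47

Power calculation (two-sample t-test, normal approximation):
z_β = d · √(n/2) - z_{α/2}
z_β = 0.56 · √(40/2) - 2.576
z_β = 0.56 · 4.472 - 2.576
z_β = -0.071

Power = Φ(z_β) = Φ(-0.071) ≈ 0.472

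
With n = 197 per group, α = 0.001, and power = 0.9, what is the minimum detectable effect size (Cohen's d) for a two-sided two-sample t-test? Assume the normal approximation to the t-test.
d ≈ 0.46

Minimum detectable effect (two-sample t-test, normal approximation):
d = (z_{α/2} + z_β) / √(n/2)
d = (3.291 + 1.282) / √(197/2)
d = 4.572 / 9.925
d ≈ 0.46

By Cohen's convention (0.2 small / 0.5 medium / 0.8 large): small effect.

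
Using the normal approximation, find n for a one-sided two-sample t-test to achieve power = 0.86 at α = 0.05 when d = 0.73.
n = 28 per group

Sample size formula (two-sample t-test, normal approximation):
n = 2 · ((z_α + z_β) / d)²

z_α = 1.645 (for α = 0.05, one-sided)
z_β = 1.080 (for power = 0.86)
d = 0.73

n = 2 · ((1.645 + 1.080) / 0.73)²
n = 2 · (3.733)²
n ≈ 27.87
Round up to the next whole number: n = 28 per group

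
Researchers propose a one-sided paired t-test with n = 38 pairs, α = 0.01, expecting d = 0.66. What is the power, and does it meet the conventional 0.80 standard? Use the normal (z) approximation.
Power ≈ 0.96; the study is adequately powered (power ≥ 0.80)

Power calculation (paired t-test, normal approximation):
z_β = d · √n - z_α
z_β = 0.66 · √38 - 2.326
z_β = 0.66 · 6.164 - 2.326
z_β = 1.742

Power = Φ(z_β) = Φ(1.742) ≈ 0.959

Effect size d = 0.66 is medium by Cohen's convention (0.2/0.5/0.8).

Threshold: power ≥ 0.80 is conventionally adequate.
Power ≈ 0.96 → the study is adequately powered (power ≥ 0.80).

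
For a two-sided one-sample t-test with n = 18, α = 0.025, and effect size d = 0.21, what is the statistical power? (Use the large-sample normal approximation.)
Power ≈ 0.09

Power calculation (one-sample t-test, normal approximation):
z_β = d · √n - z_{α/2}
z_β = 0.21 · √18 - 2.241
z_β = 0.21 · 4.243 - 2.241
z_β = -1.350

Power = Φ(z_β) = Φ(-1.350) ≈ 0.088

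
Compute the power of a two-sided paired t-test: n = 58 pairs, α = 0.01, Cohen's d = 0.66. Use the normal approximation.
Power ≈ 0.99

Power calculation (paired t-test, normal approximation):
z_β = d · √n - z_{α/2}
z_β = 0.66 · √58 - 2.576
z_β = 0.66 · 7.616 - 2.576
z_β = 2.451

Power = Φ(z_β) = Φ(2.451) ≈ 0.993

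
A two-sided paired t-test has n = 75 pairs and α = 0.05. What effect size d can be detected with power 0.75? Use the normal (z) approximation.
d ≈ 0.30

Minimum detectable effect (paired t-test, normal approximation):
d = (z_{α/2} + z_β) / √n
d = (1.960 + 0.674) / √75
d = 2.634 / 8.660
d ≈ 0.30

By Cohen's convention (0.2 small / 0.5 medium / 0.8 large): small effect.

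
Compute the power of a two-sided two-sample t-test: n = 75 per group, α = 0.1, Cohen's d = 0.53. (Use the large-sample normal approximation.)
Power ≈ 0.95

Power calculation (two-sample t-test, normal approximation):
z_β = d · √(n/2) - z_{α/2}
z_β = 0.53 · √(75/2) - 1.645
z_β = 0.53 · 6.124 - 1.645
z_β = 1.601

Power = Φ(z_β) = Φ(1.601) ≈ 0.945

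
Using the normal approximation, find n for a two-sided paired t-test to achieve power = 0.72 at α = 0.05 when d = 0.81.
n = 10 pairs

Sample size formula (paired t-test, normal approximation):
n = ((z_{α/2} + z_β) / d)²

z_{α/2} = 1.960 (for α = 0.05, two-sided)
z_β = 0.583 (for power = 0.72)
d = 0.81

n = ((1.960 + 0.583) / 0.81)²
n = (3.140)²
n ≈ 9.86
Round up to the next whole number: n = 10 pairs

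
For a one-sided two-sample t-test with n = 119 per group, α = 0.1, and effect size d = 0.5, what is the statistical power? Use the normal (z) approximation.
Power ≈ 0.99

Power calculation (two-sample t-test, normal approximation):
z_β = d · √(n/2) - z_α
z_β = 0.5 · √(119/2) - 1.282
z_β = 0.5 · 7.714 - 1.282
z_β = 2.575

Power = Φ(z_β) = Φ(2.575) ≈ 0.995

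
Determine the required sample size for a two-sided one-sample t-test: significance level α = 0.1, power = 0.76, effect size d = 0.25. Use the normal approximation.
n = 89

Sample size formula (one-sample t-test, normal approximation):
n = ((z_{α/2} + z_β) / d)²

z_{α/2} = 1.645 (for α = 0.1, two-sided)
z_β = 0.706 (for power = 0.76)
d = 0.25

n = ((1.645 + 0.706) / 0.25)²
n = (9.404)²
n ≈ 88.44
Round up to the next whole number: n = 89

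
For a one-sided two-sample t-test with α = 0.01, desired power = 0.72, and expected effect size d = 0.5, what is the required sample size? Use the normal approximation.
n = 68 per group

Sample size formula (two-sample t-test, normal approximation):
n = 2 · ((z_α + z_β) / d)²

z_α = 2.326 (for α = 0.01, one-sided)
z_β = 0.583 (for power = 0.72)
d = 0.5

n = 2 · ((2.326 + 0.583) / 0.5)²
n = 2 · (5.818)²
n ≈ 67.70
Round up to the next whole number: n = 68 per group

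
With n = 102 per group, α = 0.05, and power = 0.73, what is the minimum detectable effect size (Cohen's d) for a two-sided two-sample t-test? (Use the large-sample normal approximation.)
d ≈ 0.36

Minimum detectable effect (two-sample t-test, normal approximation):
d = (z_{α/2} + z_β) / √(n/2)
d = (1.960 + 0.613) / √(102/2)
d = 2.573 / 7.141
d ≈ 0.36

By Cohen's convention (0.2 small / 0.5 medium / 0.8 large): small effect.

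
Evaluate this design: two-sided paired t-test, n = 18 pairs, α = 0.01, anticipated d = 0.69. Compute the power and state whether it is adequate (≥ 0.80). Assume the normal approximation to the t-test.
Power ≈ 0.64; the study is underpowered (power < 0.80)

Power calculation (paired t-test, normal approximation):
z_β = d · √n - z_{α/2}
z_β = 0.69 · √18 - 2.576
z_β = 0.69 · 4.243 - 2.576
z_β = 0.352

Power = Φ(z_β) = Φ(0.352) ≈ 0.637

Effect size d = 0.69 is medium by Cohen's convention (0.2/0.5/0.8).

Threshold: power ≥ 0.80 is conventionally adequate.
Power ≈ 0.64 → the study is underpowered (power < 0.80).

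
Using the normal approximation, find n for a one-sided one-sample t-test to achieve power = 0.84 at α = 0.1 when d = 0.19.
n = 144

Sample size formula (one-sample t-test, normal approximation):
n = ((z_α + z_β) / d)²

z_α = 1.282 (for α = 0.1, one-sided)
z_β = 0.994 (for power = 0.84)
d = 0.19

n = ((1.282 + 0.994) / 0.19)²
n = (11.979)²
n ≈ 143.50
Round up to the next whole number: n = 144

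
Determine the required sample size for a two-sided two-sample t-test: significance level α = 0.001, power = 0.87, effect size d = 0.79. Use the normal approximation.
n = 63 per group

Sample size formula (two-sample t-test, normal approximation):
n = 2 · ((z_{α/2} + z_β) / d)²

z_{α/2} = 3.291 (for α = 0.001, two-sided)
z_β = 1.126 (for power = 0.87)
d = 0.79

n = 2 · ((3.291 + 1.126) / 0.79)²
n = 2 · (5.591)²
n ≈ 62.52
Round up to the next whole number: n = 63 per group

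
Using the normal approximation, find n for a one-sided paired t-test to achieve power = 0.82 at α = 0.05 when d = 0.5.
n = 27 pairs

Sample size formula (paired t-test, normal approximation):
n = ((z_α + z_β) / d)²

z_α = 1.645 (for α = 0.05, one-sided)
z_β = 0.915 (for power = 0.82)
d = 0.5

n = ((1.645 + 0.915) / 0.5)²
n = (5.120)²
n ≈ 26.21
Round up to the next whole number: n = 27 pairs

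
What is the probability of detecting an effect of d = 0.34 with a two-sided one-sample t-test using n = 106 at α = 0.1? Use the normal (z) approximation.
Power ≈ 0.97

Power calculation (one-sample t-test, normal approximation):
z_β = d · √n - z_{α/2}
z_β = 0.34 · √106 - 1.645
z_β = 0.34 · 10.296 - 1.645
z_β = 1.856

Power = Φ(z_β) = Φ(1.856) ≈ 0.968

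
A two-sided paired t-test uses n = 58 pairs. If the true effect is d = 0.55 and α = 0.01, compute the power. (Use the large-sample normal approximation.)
Power ≈ 0.95

Power calculation (paired t-test, normal approximation):
z_β = d · √n - z_{α/2}
z_β = 0.55 · √58 - 2.576
z_β = 0.55 · 7.616 - 2.576
z_β = 1.613

Power = Φ(z_β) = Φ(1.613) ≈ 0.947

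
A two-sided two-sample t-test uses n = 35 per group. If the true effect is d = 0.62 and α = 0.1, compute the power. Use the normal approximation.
Power ≈ 0.83

Power calculation (two-sample t-test, normal approximation):
z_β = d · √(n/2) - z_{α/2}
z_β = 0.62 · √(35/2) - 1.645
z_β = 0.62 · 4.183 - 1.645
z_β = 0.949

Power = Φ(z_β) = Φ(0.949) ≈ 0.829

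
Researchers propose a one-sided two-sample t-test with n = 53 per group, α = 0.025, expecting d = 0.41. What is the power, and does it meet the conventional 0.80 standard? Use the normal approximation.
Power ≈ 0.56; the study is underpowered (power < 0.80)

Power calculation (two-sample t-test, normal approximation):
z_β = d · √(n/2) - z_α
z_β = 0.41 · √(53/2) - 1.960
z_β = 0.41 · 5.148 - 1.960
z_β = 0.151

Power = Φ(z_β) = Φ(0.151) ≈ 0.560

Effect size d = 0.41 is small by Cohen's convention (0.2/0.5/0.8).

Threshold: power ≥ 0.80 is conventionally adequate.
Power ≈ 0.56 → the study is underpowered (power < 0.80).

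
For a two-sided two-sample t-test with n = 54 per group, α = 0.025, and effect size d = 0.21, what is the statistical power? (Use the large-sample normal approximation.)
Power ≈ 0.13

Power calculation (two-sample t-test, normal approximation):
z_β = d · √(n/2) - z_{α/2}
z_β = 0.21 · √(54/2) - 2.241
z_β = 0.21 · 5.196 - 2.241
z_β = -1.150

Power = Φ(z_β) = Φ(-1.150) ≈ 0.125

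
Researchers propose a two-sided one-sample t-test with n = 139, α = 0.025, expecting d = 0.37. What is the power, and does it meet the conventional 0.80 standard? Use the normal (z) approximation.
Power ≈ 0.98; the study is adequately powered (power ≥ 0.80)

Power calculation (one-sample t-test, normal approximation):
z_β = d · √n - z_{α/2}
z_β = 0.37 · √139 - 2.241
z_β = 0.37 · 11.790 - 2.241
z_β = 2.121

Power = Φ(z_β) = Φ(2.121) ≈ 0.983

Effect size d = 0.37 is small by Cohen's convention (0.2/0.5/0.8).

Threshold: power ≥ 0.80 is conventionally adequate.
Power ≈ 0.98 → the study is adequately powered (power ≥ 0.80).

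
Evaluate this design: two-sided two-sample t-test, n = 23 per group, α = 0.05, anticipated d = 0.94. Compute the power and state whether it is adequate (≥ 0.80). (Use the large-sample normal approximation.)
Power ≈ 0.89; the study is adequately powered (power ≥ 0.80)

Power calculation (two-sample t-test, normal approximation):
z_β = d · √(n/2) - z_{α/2}
z_β = 0.94 · √(23/2) - 1.960
z_β = 0.94 · 3.391 - 1.960
z_β = 1.228

Power = Φ(z_β) = Φ(1.228) ≈ 0.890

Effect size d = 0.94 is large by Cohen's convention (0.2/0.5/0.8).

Threshold: power ≥ 0.80 is conventionally adequate.
Power ≈ 0.89 → the study is adequately powered (power ≥ 0.80).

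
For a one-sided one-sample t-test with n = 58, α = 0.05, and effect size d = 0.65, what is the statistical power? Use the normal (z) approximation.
Power ≈ 1.00

Power calculation (one-sample t-test, normal approximation):
z_β = d · √n - z_α
z_β = 0.65 · √58 - 1.645
z_β = 0.65 · 7.616 - 1.645
z_β = 3.305

Power = Φ(z_β) = Φ(3.305) ≈ 1.000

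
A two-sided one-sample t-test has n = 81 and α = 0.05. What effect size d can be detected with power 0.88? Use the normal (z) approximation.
d ≈ 0.35

Minimum detectable effect (one-sample t-test, normal approximation):
d = (z_{α/2} + z_β) / √n
d = (1.960 + 1.175) / √81
d = 3.135 / 9.000
d ≈ 0.35

By Cohen's convention (0.2 small / 0.5 medium / 0.8 large): small effect.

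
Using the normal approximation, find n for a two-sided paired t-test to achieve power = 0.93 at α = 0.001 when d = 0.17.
n = 787 pairs

Sample size formula (paired t-test, normal approximation):
n = ((z_{α/2} + z_β) / d)²

z_{α/2} = 3.291 (for α = 0.001, two-sided)
z_β = 1.476 (for power = 0.93)
d = 0.17

n = ((3.291 + 1.476) / 0.17)²
n = (28.041)²
n ≈ 786.30
Round up to the next whole number: n = 787 pairs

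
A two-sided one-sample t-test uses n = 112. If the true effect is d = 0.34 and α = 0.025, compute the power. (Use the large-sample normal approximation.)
Power ≈ 0.91

Power calculation (one-sample t-test, normal approximation):
z_β = d · √n - z_{α/2}
z_β = 0.34 · √112 - 2.241
z_β = 0.34 · 10.583 - 2.241
z_β = 1.357

Power = Φ(z_β) = Φ(1.357) ≈ 0.913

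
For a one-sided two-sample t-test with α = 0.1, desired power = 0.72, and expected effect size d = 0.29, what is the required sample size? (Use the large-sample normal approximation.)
n = 83 per group

Sample size formula (two-sample t-test, normal approximation):
n = 2 · ((z_α + z_β) / d)²

z_α = 1.282 (for α = 0.1, one-sided)
z_β = 0.583 (for power = 0.72)
d = 0.29

n = 2 · ((1.282 + 0.583) / 0.29)²
n = 2 · (6.431)²
n ≈ 82.72
Round up to the next whole number: n = 83 per group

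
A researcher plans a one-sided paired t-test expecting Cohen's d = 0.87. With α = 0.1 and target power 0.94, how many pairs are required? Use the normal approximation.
n = 11 pairs

Sample size formula (paired t-test, normal approximation):
n = ((z_α + z_β) / d)²

z_α = 1.282 (for α = 0.1, one-sided)
z_β = 1.555 (for power = 0.94)
d = 0.87

n = ((1.282 + 1.555) / 0.87)²
n = (3.261)²
n ≈ 10.63
Round up to the next whole number: n = 11 pairs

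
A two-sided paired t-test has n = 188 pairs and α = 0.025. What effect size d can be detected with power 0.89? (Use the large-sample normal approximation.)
d ≈ 0.25

Minimum detectable effect (paired t-test, normal approximation):
d = (z_{α/2} + z_β) / √n
d = (2.241 + 1.227) / √188
d = 3.468 / 13.711
d ≈ 0.25

By Cohen's convention (0.2 small / 0.5 medium / 0.8 large): small effect.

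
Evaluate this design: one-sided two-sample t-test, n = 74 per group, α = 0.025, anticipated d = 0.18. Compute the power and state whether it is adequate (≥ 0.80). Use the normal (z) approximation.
Power ≈ 0.19; the study is underpowered (power < 0.80)

Power calculation (two-sample t-test, normal approximation):
z_β = d · √(n/2) - z_α
z_β = 0.18 · √(74/2) - 1.960
z_β = 0.18 · 6.083 - 1.960
z_β = -0.865

Power = Φ(z_β) = Φ(-0.865) ≈ 0.194

Effect size d = 0.18 is very small by Cohen's convention (0.2/0.5/0.8).

Threshold: power ≥ 0.80 is conventionally adequate.
Power ≈ 0.19 → the study is underpowered (power < 0.80).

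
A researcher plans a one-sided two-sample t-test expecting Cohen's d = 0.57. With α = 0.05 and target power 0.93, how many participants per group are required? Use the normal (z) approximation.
n = 60 per group

Sample size formula (two-sample t-test, normal approximation):
n = 2 · ((z_α + z_β) / d)²

z_α = 1.645 (for α = 0.05, one-sided)
z_β = 1.476 (for power = 0.93)
d = 0.57

n = 2 · ((1.645 + 1.476) / 0.57)²
n = 2 · (5.475)²
n ≈ 59.95
Round up to the next whole number: n = 60 per group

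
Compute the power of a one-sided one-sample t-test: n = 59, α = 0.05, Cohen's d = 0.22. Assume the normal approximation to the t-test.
Power ≈ 0.52

Power calculation (one-sample t-test, normal approximation):
z_β = d · √n - z_α
z_β = 0.22 · √59 - 1.645
z_β = 0.22 · 7.681 - 1.645
z_β = 0.045

Power = Φ(z_β) = Φ(0.045) ≈ 0.518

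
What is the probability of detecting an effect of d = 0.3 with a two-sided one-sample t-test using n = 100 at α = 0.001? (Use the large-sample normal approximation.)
Power ≈ 0.39

Power calculation (one-sample t-test, normal approximation):
z_β = d · √n - z_{α/2}
z_β = 0.3 · √100 - 3.291
z_β = 0.3 · 10.000 - 3.291
z_β = -0.291

Power = Φ(z_β) = Φ(-0.291) ≈ 0.386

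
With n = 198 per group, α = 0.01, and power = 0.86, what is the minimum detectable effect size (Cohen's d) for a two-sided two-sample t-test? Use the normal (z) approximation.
d ≈ 0.37

Minimum detectable effect (two-sample t-test, normal approximation):
d = (z_{α/2} + z_β) / √(n/2)
d = (2.576 + 1.080) / √(198/2)
d = 3.656 / 9.950
d ≈ 0.37

By Cohen's convention (0.2 small / 0.5 medium / 0.8 large): small effect.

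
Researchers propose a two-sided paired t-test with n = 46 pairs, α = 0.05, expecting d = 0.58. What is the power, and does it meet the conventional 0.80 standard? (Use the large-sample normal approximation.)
Power ≈ 0.98; the study is adequately powered (power ≥ 0.80)

Power calculation (paired t-test, normal approximation):
z_β = d · √n - z_{α/2}
z_β = 0.58 · √46 - 1.960
z_β = 0.58 · 6.782 - 1.960
z_β = 1.974

Power = Φ(z_β) = Φ(1.974) ≈ 0.976

Effect size d = 0.58 is medium by Cohen's convention (0.2/0.5/0.8).

Threshold: power ≥ 0.80 is conventionally adequate.
Power ≈ 0.98 → the study is adequately powered (power ≥ 0.80).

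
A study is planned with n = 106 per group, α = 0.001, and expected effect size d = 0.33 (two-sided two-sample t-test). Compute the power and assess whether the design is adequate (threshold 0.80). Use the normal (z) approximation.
Power ≈ 0.19; the study is underpowered (power < 0.80)

Power calculation (two-sample t-test, normal approximation):
z_β = d · √(n/2) - z_{α/2}
z_β = 0.33 · √(106/2) - 3.291
z_β = 0.33 · 7.280 - 3.291
z_β = -0.888

Power = Φ(z_β) = Φ(-0.888) ≈ 0.187

Effect size d = 0.33 is small by Cohen's convention (0.2/0.5/0.8).

Threshold: power ≥ 0.80 is conventionally adequate.
Power ≈ 0.19 → the study is underpowered (power < 0.80).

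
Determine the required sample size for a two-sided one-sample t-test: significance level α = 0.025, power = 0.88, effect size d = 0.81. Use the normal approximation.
n = 18

Sample size formula (one-sample t-test, normal approximation):
n = ((z_{α/2} + z_β) / d)²

z_{α/2} = 2.241 (for α = 0.025, two-sided)
z_β = 1.175 (for power = 0.88)
d = 0.81

n = ((2.241 + 1.175) / 0.81)²
n = (4.217)²
n ≈ 17.78
Round up to the next whole number: n = 18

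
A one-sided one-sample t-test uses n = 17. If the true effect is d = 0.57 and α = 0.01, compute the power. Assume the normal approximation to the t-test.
Power ≈ 0.51

Power calculation (one-sample t-test, normal approximation):
z_β = d · √n - z_α
z_β = 0.57 · √17 - 2.326
z_β = 0.57 · 4.123 - 2.326
z_β = 0.024

Power = Φ(z_β) = Φ(0.024) ≈ 0.510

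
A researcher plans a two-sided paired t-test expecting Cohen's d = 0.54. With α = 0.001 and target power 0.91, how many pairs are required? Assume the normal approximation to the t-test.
n = 74 pairs

Sample size formula (paired t-test, normal approximation):
n = ((z_{α/2} + z_β) / d)²

z_{α/2} = 3.291 (for α = 0.001, two-sided)
z_β = 1.341 (for power = 0.91)
d = 0.54

n = ((3.291 + 1.341) / 0.54)²
n = (8.578)²
n ≈ 73.58
Round up to the next whole number: n = 74 pairs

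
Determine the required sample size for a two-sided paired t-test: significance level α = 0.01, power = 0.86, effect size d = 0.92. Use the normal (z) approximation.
n = 16 pairs

Sample size formula (paired t-test, normal approximation):
n = ((z_{α/2} + z_β) / d)²

z_{α/2} = 2.576 (for α = 0.01, two-sided)
z_β = 1.080 (for power = 0.86)
d = 0.92

n = ((2.576 + 1.080) / 0.92)²
n = (3.974)²
n ≈ 15.79
Round up to the next whole number: n = 16 pairs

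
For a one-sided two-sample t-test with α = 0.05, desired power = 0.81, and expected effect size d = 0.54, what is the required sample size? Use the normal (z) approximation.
n = 44 per group

Sample size formula (two-sample t-test, normal approximation):
n = 2 · ((z_α + z_β) / d)²

z_α = 1.645 (for α = 0.05, one-sided)
z_β = 0.878 (for power = 0.81)
d = 0.54

n = 2 · ((1.645 + 0.878) / 0.54)²
n = 2 · (4.672)²
n ≈ 43.66
Round up to the next whole number: n = 44 per group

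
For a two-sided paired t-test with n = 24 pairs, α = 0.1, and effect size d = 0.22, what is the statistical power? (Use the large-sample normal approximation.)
Power ≈ 0.29

Power calculation (paired t-test, normal approximation):
z_β = d · √n - z_{α/2}
z_β = 0.22 · √24 - 1.645
z_β = 0.22 · 4.899 - 1.645
z_β = -0.567

Power = Φ(z_β) = Φ(-0.567) ≈ 0.285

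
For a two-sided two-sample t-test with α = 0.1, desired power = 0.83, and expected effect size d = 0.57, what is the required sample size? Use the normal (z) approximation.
n = 42 per group

Sample size formula (two-sample t-test, normal approximation):
n = 2 · ((z_{α/2} + z_β) / d)²

z_{α/2} = 1.645 (for α = 0.1, two-sided)
z_β = 0.954 (for power = 0.83)
d = 0.57

n = 2 · ((1.645 + 0.954) / 0.57)²
n = 2 · (4.560)²
n ≈ 41.59
Round up to the next whole number: n = 42 per group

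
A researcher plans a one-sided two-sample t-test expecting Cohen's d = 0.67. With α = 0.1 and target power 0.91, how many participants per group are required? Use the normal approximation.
n = 31 per group

Sample size formula (two-sample t-test, normal approximation):
n = 2 · ((z_α + z_β) / d)²

z_α = 1.282 (for α = 0.1, one-sided)
z_β = 1.341 (for power = 0.91)
d = 0.67

n = 2 · ((1.282 + 1.341) / 0.67)²
n = 2 · (3.915)²
n ≈ 30.65
Round up to the next whole number: n = 31 per group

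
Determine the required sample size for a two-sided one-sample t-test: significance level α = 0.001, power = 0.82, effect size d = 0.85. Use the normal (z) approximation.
n = 25

Sample size formula (one-sample t-test, normal approximation):
n = ((z_{α/2} + z_β) / d)²

z_{α/2} = 3.291 (for α = 0.001, two-sided)
z_β = 0.915 (for power = 0.82)
d = 0.85

n = ((3.291 + 0.915) / 0.85)²
n = (4.948)²
n ≈ 24.48
Round up to the next whole number: n = 25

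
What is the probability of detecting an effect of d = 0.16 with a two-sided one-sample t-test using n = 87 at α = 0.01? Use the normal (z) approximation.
Power ≈ 0.14

Power calculation (one-sample t-test, normal approximation):
z_β = d · √n - z_{α/2}
z_β = 0.16 · √87 - 2.576
z_β = 0.16 · 9.327 - 2.576
z_β = -1.083

Power = Φ(z_β) = Φ(-1.083) ≈ 0.139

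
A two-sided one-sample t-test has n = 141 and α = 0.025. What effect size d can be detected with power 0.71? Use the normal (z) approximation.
d ≈ 0.24

Minimum detectable effect (one-sample t-test, normal approximation):
d = (z_{α/2} + z_β) / √n
d = (2.241 + 0.553) / √141
d = 2.795 / 11.874
d ≈ 0.24

By Cohen's convention (0.2 small / 0.5 medium / 0.8 large): small effect.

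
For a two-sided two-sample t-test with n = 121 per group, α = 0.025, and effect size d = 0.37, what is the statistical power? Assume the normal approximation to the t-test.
Power ≈ 0.74

Power calculation (two-sample t-test, normal approximation):
z_β = d · √(n/2) - z_{α/2}
z_β = 0.37 · √(121/2) - 2.241
z_β = 0.37 · 7.778 - 2.241
z_β = 0.637

Power = Φ(z_β) = Φ(0.637) ≈ 0.738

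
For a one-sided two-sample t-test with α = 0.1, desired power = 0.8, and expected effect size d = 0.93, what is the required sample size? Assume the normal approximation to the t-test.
n = 11 per group

Sample size formula (two-sample t-test, normal approximation):
n = 2 · ((z_α + z_β) / d)²

z_α = 1.282 (for α = 0.1, one-sided)
z_β = 0.842 (for power = 0.8)
d = 0.93

n = 2 · ((1.282 + 0.842) / 0.93)²
n = 2 · (2.284)²
n ≈ 10.43
Round up to the next whole number: n = 11 per group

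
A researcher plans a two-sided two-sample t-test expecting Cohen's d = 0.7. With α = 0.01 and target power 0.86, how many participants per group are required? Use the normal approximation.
n = 55 per group

Sample size formula (two-sample t-test, normal approximation):
n = 2 · ((z_{α/2} + z_β) / d)²

z_{α/2} = 2.576 (for α = 0.01, two-sided)
z_β = 1.080 (for power = 0.86)
d = 0.7

n = 2 · ((2.576 + 1.080) / 0.7)²
n = 2 · (5.223)²
n ≈ 54.56
Round up to the next whole number: n = 55 per group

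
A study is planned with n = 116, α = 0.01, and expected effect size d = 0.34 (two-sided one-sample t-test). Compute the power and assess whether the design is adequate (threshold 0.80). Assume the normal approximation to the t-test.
Power ≈ 0.86; the study is adequately powered (power ≥ 0.80)

Power calculation (one-sample t-test, normal approximation):
z_β = d · √n - z_{α/2}
z_β = 0.34 · √116 - 2.576
z_β = 0.34 · 10.770 - 2.576
z_β = 1.086

Power = Φ(z_β) = Φ(1.086) ≈ 0.861

Effect size d = 0.34 is small by Cohen's convention (0.2/0.5/0.8).

Threshold: power ≥ 0.80 is conventionally adequate.
Power ≈ 0.86 → the study is adequately powered (power ≥ 0.80).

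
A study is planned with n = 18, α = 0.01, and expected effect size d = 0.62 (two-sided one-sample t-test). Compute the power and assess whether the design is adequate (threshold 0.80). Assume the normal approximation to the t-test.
Power ≈ 0.52; the study is underpowered (power < 0.80)

Power calculation (one-sample t-test, normal approximation):
z_β = d · √n - z_{α/2}
z_β = 0.62 · √18 - 2.576
z_β = 0.62 · 4.243 - 2.576
z_β = 0.055

Power = Φ(z_β) = Φ(0.055) ≈ 0.522

Effect size d = 0.62 is medium by Cohen's convention (0.2/0.5/0.8).

Threshold: power ≥ 0.80 is conventionally adequate.
Power ≈ 0.52 → the study is underpowered (power < 0.80).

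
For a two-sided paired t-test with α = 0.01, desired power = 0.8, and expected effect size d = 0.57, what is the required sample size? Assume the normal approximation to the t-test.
n = 36 pairs

Sample size formula (paired t-test, normal approximation):
n = ((z_{α/2} + z_β) / d)²

z_{α/2} = 2.576 (for α = 0.01, two-sided)
z_β = 0.842 (for power = 0.8)
d = 0.57

n = ((2.576 + 0.842) / 0.57)²
n = (5.996)²
n ≈ 35.95
Round up to the next whole number: n = 36 pairs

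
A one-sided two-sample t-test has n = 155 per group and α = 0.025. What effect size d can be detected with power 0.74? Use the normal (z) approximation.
d ≈ 0.30

Minimum detectable effect (two-sample t-test, normal approximation):
d = (z_α + z_β) / √(n/2)
d = (1.960 + 0.643) / √(155/2)
d = 2.603 / 8.803
d ≈ 0.30

By Cohen's convention (0.2 small / 0.5 medium / 0.8 large): small effect.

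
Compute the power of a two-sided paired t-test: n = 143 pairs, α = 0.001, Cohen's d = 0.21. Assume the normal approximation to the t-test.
Power ≈ 0.22

Power calculation (paired t-test, normal approximation):
z_β = d · √n - z_{α/2}
z_β = 0.21 · √143 - 3.291
z_β = 0.21 · 11.958 - 3.291
z_β = -0.779

Power = Φ(z_β) = Φ(-0.779) ≈ 0.218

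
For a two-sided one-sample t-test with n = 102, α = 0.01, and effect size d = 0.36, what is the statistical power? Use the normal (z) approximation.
Power ≈ 0.86

Power calculation (one-sample t-test, normal approximation):
z_β = d · √n - z_{α/2}
z_β = 0.36 · √102 - 2.576
z_β = 0.36 · 10.100 - 2.576
z_β = 1.060

Power = Φ(z_β) = Φ(1.060) ≈ 0.855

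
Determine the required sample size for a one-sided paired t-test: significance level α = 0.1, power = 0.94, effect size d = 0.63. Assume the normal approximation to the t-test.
n = 21 pairs

Sample size formula (paired t-test, normal approximation):
n = ((z_α + z_β) / d)²

z_α = 1.282 (for α = 0.1, one-sided)
z_β = 1.555 (for power = 0.94)
d = 0.63

n = ((1.282 + 1.555) / 0.63)²
n = (4.503)²
n ≈ 20.28
Round up to the next whole number: n = 21 pairs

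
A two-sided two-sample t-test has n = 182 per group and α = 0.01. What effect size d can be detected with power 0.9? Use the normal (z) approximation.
d ≈ 0.40

Minimum detectable effect (two-sample t-test, normal approximation):
d = (z_{α/2} + z_β) / √(n/2)
d = (2.576 + 1.282) / √(182/2)
d = 3.857 / 9.539
d ≈ 0.40

By Cohen's convention (0.2 small / 0.5 medium / 0.8 large): small effect.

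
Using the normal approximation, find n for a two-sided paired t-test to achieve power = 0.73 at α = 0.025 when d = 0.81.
n = 13 pairs

Sample size formula (paired t-test, normal approximation):
n = ((z_{α/2} + z_β) / d)²

z_{α/2} = 2.241 (for α = 0.025, two-sided)
z_β = 0.613 (for power = 0.73)
d = 0.81

n = ((2.241 + 0.613) / 0.81)²
n = (3.523)²
n ≈ 12.41
Round up to the next whole number: n = 13 pairs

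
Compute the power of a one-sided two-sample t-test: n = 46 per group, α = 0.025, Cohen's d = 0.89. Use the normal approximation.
Power ≈ 0.99

Power calculation (two-sample t-test, normal approximation):
z_β = d · √(n/2) - z_α
z_β = 0.89 · √(46/2) - 1.960
z_β = 0.89 · 4.796 - 1.960
z_β = 2.308

Power = Φ(z_β) = Φ(2.308) ≈ 0.990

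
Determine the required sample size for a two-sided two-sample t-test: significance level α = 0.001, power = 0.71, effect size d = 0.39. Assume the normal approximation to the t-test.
n = 195 per group

Sample size formula (two-sample t-test, normal approximation):
n = 2 · ((z_{α/2} + z_β) / d)²

z_{α/2} = 3.291 (for α = 0.001, two-sided)
z_β = 0.553 (for power = 0.71)
d = 0.39

n = 2 · ((3.291 + 0.553) / 0.39)²
n = 2 · (9.856)²
n ≈ 194.28
Round up to the next whole number: n = 195 per group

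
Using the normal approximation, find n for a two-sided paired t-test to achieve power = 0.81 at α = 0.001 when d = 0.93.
n = 21 pairs

Sample size formula (paired t-test, normal approximation):
n = ((z_{α/2} + z_β) / d)²

z_{α/2} = 3.291 (for α = 0.001, two-sided)
z_β = 0.878 (for power = 0.81)
d = 0.93

n = ((3.291 + 0.878) / 0.93)²
n = (4.483)²
n ≈ 20.10
Round up to the next whole number: n = 21 pairs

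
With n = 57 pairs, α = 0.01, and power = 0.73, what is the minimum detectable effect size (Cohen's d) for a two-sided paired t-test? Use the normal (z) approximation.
d ≈ 0.42

Minimum detectable effect (paired t-test, normal approximation):
d = (z_{α/2} + z_β) / √n
d = (2.576 + 0.613) / √57
d = 3.189 / 7.550
d ≈ 0.42

By Cohen's convention (0.2 small / 0.5 medium / 0.8 large): small effect.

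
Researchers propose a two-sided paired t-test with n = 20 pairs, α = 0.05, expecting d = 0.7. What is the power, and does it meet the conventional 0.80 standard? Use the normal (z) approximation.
Power ≈ 0.88; the study is adequately powered (power ≥ 0.80)

Power calculation (paired t-test, normal approximation):
z_β = d · √n - z_{α/2}
z_β = 0.7 · √20 - 1.960
z_β = 0.7 · 4.472 - 1.960
z_β = 1.171

Power = Φ(z_β) = Φ(1.171) ≈ 0.879

Effect size d = 0.7 is medium by Cohen's convention (0.2/0.5/0.8).

Threshold: power ≥ 0.80 is conventionally adequate.
Power ≈ 0.88 → the study is adequately powered (power ≥ 0.80).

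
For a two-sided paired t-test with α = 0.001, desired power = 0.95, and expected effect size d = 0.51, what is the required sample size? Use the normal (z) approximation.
n = 94 pairs

Sample size formula (paired t-test, normal approximation):
n = ((z_{α/2} + z_β) / d)²

z_{α/2} = 3.291 (for α = 0.001, two-sided)
z_β = 1.645 (for power = 0.95)
d = 0.51

n = ((3.291 + 1.645) / 0.51)²
n = (9.678)²
n ≈ 93.66
Round up to the next whole number: n = 94 pairs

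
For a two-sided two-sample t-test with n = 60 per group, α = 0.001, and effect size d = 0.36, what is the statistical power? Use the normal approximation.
Power ≈ 0.09

Power calculation (two-sample t-test, normal approximation):
z_β = d · √(n/2) - z_{α/2}
z_β = 0.36 · √(60/2) - 3.291
z_β = 0.36 · 5.477 - 3.291
z_β = -1.319

Power = Φ(z_β) = Φ(-1.319) ≈ 0.094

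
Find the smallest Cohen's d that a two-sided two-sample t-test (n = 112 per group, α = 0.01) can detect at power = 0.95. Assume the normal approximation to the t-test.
d ≈ 0.56

Minimum detectable effect (two-sample t-test, normal approximation):
d = (z_{α/2} + z_β) / √(n/2)
d = (2.576 + 1.645) / √(112/2)
d = 4.221 / 7.483
d ≈ 0.56

By Cohen's convention (0.2 small / 0.5 medium / 0.8 large): medium effect.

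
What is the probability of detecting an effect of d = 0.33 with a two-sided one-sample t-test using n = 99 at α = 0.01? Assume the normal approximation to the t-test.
Power ≈ 0.76

Power calculation (one-sample t-test, normal approximation):
z_β = d · √n - z_{α/2}
z_β = 0.33 · √99 - 2.576
z_β = 0.33 · 9.950 - 2.576
z_β = 0.708

Power = Φ(z_β) = Φ(0.708) ≈ 0.760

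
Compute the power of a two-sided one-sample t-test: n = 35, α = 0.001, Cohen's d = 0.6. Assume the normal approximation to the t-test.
Power ≈ 0.60

Power calculation (one-sample t-test, normal approximation):
z_β = d · √n - z_{α/2}
z_β = 0.6 · √35 - 3.291
z_β = 0.6 · 5.916 - 3.291
z_β = 0.259

Power = Φ(z_β) = Φ(0.259) ≈ 0.602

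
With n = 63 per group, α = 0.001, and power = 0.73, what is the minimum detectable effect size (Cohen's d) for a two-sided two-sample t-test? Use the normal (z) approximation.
d ≈ 0.70

Minimum detectable effect (two-sample t-test, normal approximation):
d = (z_{α/2} + z_β) / √(n/2)
d = (3.291 + 0.613) / √(63/2)
d = 3.903 / 5.612
d ≈ 0.70

By Cohen's convention (0.2 small / 0.5 medium / 0.8 large): medium effect.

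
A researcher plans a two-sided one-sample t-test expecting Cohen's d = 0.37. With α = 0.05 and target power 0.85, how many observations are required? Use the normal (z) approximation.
n = 66

Sample size formula (one-sample t-test, normal approximation):
n = ((z_{α/2} + z_β) / d)²

z_{α/2} = 1.960 (for α = 0.05, two-sided)
z_β = 1.036 (for power = 0.85)
d = 0.37

n = ((1.960 + 1.036) / 0.37)²
n = (8.097)²
n ≈ 65.56
Round up to the next whole number: n = 66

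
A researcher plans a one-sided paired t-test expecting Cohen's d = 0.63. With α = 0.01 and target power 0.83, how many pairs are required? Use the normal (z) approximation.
n = 28 pairs

Sample size formula (paired t-test, normal approximation):
n = ((z_α + z_β) / d)²

z_α = 2.326 (for α = 0.01, one-sided)
z_β = 0.954 (for power = 0.83)
d = 0.63

n = ((2.326 + 0.954) / 0.63)²
n = (5.206)²
n ≈ 27.10
Round up to the next whole number: n = 28 pairs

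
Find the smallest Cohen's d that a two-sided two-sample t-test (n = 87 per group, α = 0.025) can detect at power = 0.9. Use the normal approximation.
d ≈ 0.53

Minimum detectable effect (two-sample t-test, normal approximation):
d = (z_{α/2} + z_β) / √(n/2)
d = (2.241 + 1.282) / √(87/2)
d = 3.523 / 6.595
d ≈ 0.53

By Cohen's convention (0.2 small / 0.5 medium / 0.8 large): medium effect.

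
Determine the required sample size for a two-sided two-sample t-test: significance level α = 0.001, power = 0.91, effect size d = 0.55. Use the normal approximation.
n = 142 per group

Sample size formula (two-sample t-test, normal approximation):
n = 2 · ((z_{α/2} + z_β) / d)²

z_{α/2} = 3.291 (for α = 0.001, two-sided)
z_β = 1.341 (for power = 0.91)
d = 0.55

n = 2 · ((3.291 + 1.341) / 0.55)²
n = 2 · (8.422)²
n ≈ 141.86
Round up to the next whole number: n = 142 per group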